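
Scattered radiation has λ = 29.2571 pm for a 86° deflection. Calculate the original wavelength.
27.0000 pm

From λ' = λ + Δλ, we have λ = λ' - Δλ

First calculate the Compton shift:
Δλ = λ_C(1 - cos θ)
Δλ = 2.4263 × (1 - cos(86°))
Δλ = 2.4263 × 0.9302
Δλ = 2.2571 pm

Initial wavelength:
λ = λ' - Δλ
λ = 29.2571 - 2.2571
λ = 27.0000 pm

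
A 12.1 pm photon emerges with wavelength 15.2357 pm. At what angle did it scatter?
107.00°

First find the wavelength shift:
Δλ = λ' - λ = 15.2357 - 12.1 = 3.1357 pm

Using Δλ = λ_C(1 - cos θ), with λ_C = h/(m_e·c) ≈ 2.42631024 pm:
cos θ = 1 - Δλ/λ_C
cos θ = 1 - 3.1357/2.42631024
cos θ = -0.292374

θ = arccos(-0.292374)
θ = 107.00°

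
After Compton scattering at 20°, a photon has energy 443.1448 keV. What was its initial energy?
467.6000 keV

Convert final energy to wavelength (hc ≈ 1239.842 keV·pm):
λ' = hc/E' = 1239.842 / 443.1448 = 2.7978 pm

Calculate the Compton shift:
Δλ = λ_C(1 - cos(20°))
Δλ = 2.4263 × (1 - cos(20°))
Δλ = 0.1463 pm

Initial wavelength:
λ = λ' - Δλ = 2.7978 - 0.1463 = 2.6515 pm

Initial energy:
E = hc/λ = 1239.842 / 2.6515 = 467.6000 keV

(Intermediate values are shown rounded; full precision is carried through to the final answer.)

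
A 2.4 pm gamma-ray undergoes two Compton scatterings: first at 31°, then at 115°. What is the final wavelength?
6.1983 pm

Apply Compton shift twice:

First scattering at θ₁ = 31°:
Δλ₁ = λ_C(1 - cos(31°))
Δλ₁ = 2.4263 × 0.1428
Δλ₁ = 0.3466 pm

After first scattering:
λ₁ = 2.4 + 0.3466 = 2.7466 pm

Second scattering at θ₂ = 115°:
Δλ₂ = λ_C(1 - cos(115°))
Δλ₂ = 2.4263 × 1.4226
Δλ₂ = 3.4517 pm

Final wavelength:
λ₂ = 2.7466 + 3.4517 = 6.1983 pm

Total shift: Δλ_total = 0.3466 + 3.4517 = 3.7983 pm

(Intermediate values are shown rounded; full precision is carried through to the final answer.)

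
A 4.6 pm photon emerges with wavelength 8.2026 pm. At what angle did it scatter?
119.00°

First find the wavelength shift:
Δλ = λ' - λ = 8.2026 - 4.6 = 3.6026 pm

Using Δλ = λ_C(1 - cos θ), with λ_C = h/(m_e·c) ≈ 2.42631024 pm:
cos θ = 1 - Δλ/λ_C
cos θ = 1 - 3.6026/2.42631024
cos θ = -0.484806

θ = arccos(-0.484806)
θ = 119.00°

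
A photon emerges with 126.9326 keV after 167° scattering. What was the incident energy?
249.1001 keV

Convert final energy to wavelength (hc ≈ 1239.842 keV·pm):
λ' = hc/E' = 1239.842 / 126.9326 = 9.7677 pm

Calculate the Compton shift:
Δλ = λ_C(1 - cos(167°))
Δλ = 2.4263 × (1 - cos(167°))
Δλ = 4.7904 pm

Initial wavelength:
λ = λ' - Δλ = 9.7677 - 4.7904 = 4.9773 pm

Initial energy:
E = hc/λ = 1239.842 / 4.9773 = 249.1001 keV

(Intermediate values are shown rounded; full precision is carried through to the final answer.)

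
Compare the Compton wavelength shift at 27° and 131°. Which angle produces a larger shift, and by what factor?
131° produces the larger shift by a factor of 15.194

Calculate both shifts using Δλ = λ_C(1 - cos θ):

For θ₁ = 27°:
Δλ₁ = 2.4263 × (1 - cos(27°))
Δλ₁ = 2.4263 × 0.1090
Δλ₁ = 0.2645 pm

For θ₂ = 131°:
Δλ₂ = 2.4263 × (1 - cos(131°))
Δλ₂ = 2.4263 × 1.6561
Δλ₂ = 4.0181 pm

The 131° angle produces the larger shift.
Ratio: 4.0181/0.2645 = 15.194

(Intermediate values are shown rounded; full precision is carried through to the final answer.)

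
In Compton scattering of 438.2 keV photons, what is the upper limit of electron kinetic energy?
276.8046 keV

Maximum energy transfer occurs at θ = 180° (backscattering).

Initial photon: E₀ = 438.2 keV → λ₀ = 2.8294 pm

Maximum Compton shift (at 180°):
Δλ_max = 2λ_C = 2 × 2.4263 = 4.8526 pm

Final wavelength:
λ' = 2.8294 + 4.8526 = 7.6820 pm

Minimum photon energy (maximum energy to electron):
E'_min = hc/λ' = 161.3954 keV

Maximum electron kinetic energy:
K_max = E₀ - E'_min = 438.2000 - 161.3954 = 276.8046 keV

(Intermediate values are shown rounded; full precision is carried through to the final answer.)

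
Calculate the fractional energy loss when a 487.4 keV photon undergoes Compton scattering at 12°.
0.0204 (or 2.04%)

Calculate initial and final photon energies:

Initial: E₀ = 487.4 keV → λ₀ = 2.5438 pm
Compton shift: Δλ = 0.0530 pm
Final wavelength: λ' = 2.5968 pm
Final energy: E' = 477.4484 keV

Fractional energy loss:
(E₀ - E')/E₀ = (487.4000 - 477.4484)/487.4000
= 9.9516/487.4000
= 0.0204
= 2.04%

(Intermediate values are shown rounded; full precision is carried through to the final answer.)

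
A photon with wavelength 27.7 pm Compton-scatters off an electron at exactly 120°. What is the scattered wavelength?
31.3395 pm

Using the Compton formula: λ' = λ + λ_C(1 − cos θ)

For θ = 120°, cos θ = -1/2 (exact) = -0.5000, so:
1 − cos 120° = 1 − (-1/2) = 1.5000

Δλ = λ_C × 1.5000 = 2.4263 × 1.5000 = 3.6395 pm

λ' = 27.7 + 3.6395 = 31.3395 pm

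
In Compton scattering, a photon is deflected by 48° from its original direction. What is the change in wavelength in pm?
0.8028 pm

Using the Compton scattering formula:
Δλ = λ_C(1 - cos θ)

where λ_C = h/(m_e·c) ≈ 2.4263 pm is the Compton wavelength of an electron.

For θ = 48°:
cos(48°) = 0.6691
1 - cos(48°) = 0.3309

Δλ = 2.4263 × 0.3309
Δλ = 0.8028 pm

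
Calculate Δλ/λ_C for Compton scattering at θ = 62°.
0.5305 λ_C

The Compton shift formula is:
Δλ = λ_C(1 - cos θ)

Dividing both sides by λ_C:
Δλ/λ_C = 1 - cos θ

For θ = 62°:
Δλ/λ_C = 1 - cos(62°)
Δλ/λ_C = 1 - 0.4695
Δλ/λ_C = 0.5305

This means the shift is 0.5305 × λ_C = 1.2872 pm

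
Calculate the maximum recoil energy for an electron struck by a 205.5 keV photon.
91.6059 keV

Maximum energy transfer occurs at θ = 180° (backscattering).

Initial photon: E₀ = 205.5 keV → λ₀ = 6.0333 pm

Maximum Compton shift (at 180°):
Δλ_max = 2λ_C = 2 × 2.4263 = 4.8526 pm

Final wavelength:
λ' = 6.0333 + 4.8526 = 10.8859 pm

Minimum photon energy (maximum energy to electron):
E'_min = hc/λ' = 113.8941 keV

Maximum electron kinetic energy:
K_max = E₀ - E'_min = 205.5000 - 113.8941 = 91.6059 keV

(Intermediate values are shown rounded; full precision is carried through to the final answer.)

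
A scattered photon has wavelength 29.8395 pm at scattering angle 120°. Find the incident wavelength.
26.2000 pm

From λ' = λ + Δλ, we have λ = λ' - Δλ

First calculate the Compton shift:
Δλ = λ_C(1 - cos θ)
Δλ = 2.4263 × (1 - cos(120°))
Δλ = 2.4263 × 1.5000
Δλ = 3.6395 pm

Initial wavelength:
λ = λ' - Δλ
λ = 29.8395 - 3.6395
λ = 26.2000 pm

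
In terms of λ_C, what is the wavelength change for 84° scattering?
0.8955 λ_C

The Compton shift formula is:
Δλ = λ_C(1 - cos θ)

Dividing both sides by λ_C:
Δλ/λ_C = 1 - cos θ

For θ = 84°:
Δλ/λ_C = 1 - cos(84°)
Δλ/λ_C = 1 - 0.1045
Δλ/λ_C = 0.8955

This means the shift is 0.8955 × λ_C = 2.1727 pm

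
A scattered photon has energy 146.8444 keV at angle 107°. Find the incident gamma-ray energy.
233.6000 keV

Convert final energy to wavelength (hc ≈ 1239.842 keV·pm):
λ' = hc/E' = 1239.842 / 146.8444 = 8.4432 pm

Calculate the Compton shift:
Δλ = λ_C(1 - cos(107°))
Δλ = 2.4263 × (1 - cos(107°))
Δλ = 3.1357 pm

Initial wavelength:
λ = λ' - Δλ = 8.4432 - 3.1357 = 5.3075 pm

Initial energy:
E = hc/λ = 1239.842 / 5.3075 = 233.6000 keV

(Intermediate values are shown rounded; full precision is carried through to the final answer.)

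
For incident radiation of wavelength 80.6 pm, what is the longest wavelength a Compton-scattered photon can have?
85.4526 pm (at θ = 180°)

The Compton shift is Δλ = λ_C(1 − cos θ).

Since cos θ ranges from −1 to 1, the factor (1 − cos θ) ranges from 0 to 2; the maximum shift occurs at θ = 180° (backscattering):
Δλ_max = 2λ_C = 2 × 2.4263 pm = 4.8526 pm

Maximum scattered wavelength:
λ'_max = λ₀ + Δλ_max = 80.6 + 4.8526 = 85.4526 pm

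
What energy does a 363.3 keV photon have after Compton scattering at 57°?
274.4489 keV

First convert energy to wavelength:
λ = hc/E, with hc ≈ 1239.842 keV·pm (i.e. 1239.842 eV·nm)

For E = 363.3 keV = 363300 eV:
λ = 1239.842 keV·pm / 363.3 keV
λ = 3.4127 pm

Calculate the Compton shift:
Δλ = λ_C(1 - cos(57°)) = 2.4263 × 0.4554
Δλ = 1.1048 pm

Final wavelength:
λ' = 3.4127 + 1.1048 = 4.5176 pm

Final energy:
E' = hc/λ' = 1239.842 / 4.5176 = 274.4489 keV

(Intermediate values are shown rounded; full precision is carried through to the final answer.)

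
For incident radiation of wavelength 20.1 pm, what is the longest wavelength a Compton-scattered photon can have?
24.9526 pm (at θ = 180°)

The Compton shift is Δλ = λ_C(1 − cos θ).

Since cos θ ranges from −1 to 1, the factor (1 − cos θ) ranges from 0 to 2; the maximum shift occurs at θ = 180° (backscattering):
Δλ_max = 2λ_C = 2 × 2.4263 pm = 4.8526 pm

Maximum scattered wavelength:
λ'_max = λ₀ + Δλ_max = 20.1 + 4.8526 = 24.9526 pm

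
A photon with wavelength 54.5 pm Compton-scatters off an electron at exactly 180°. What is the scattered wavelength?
59.3526 pm

Using the Compton formula: λ' = λ + λ_C(1 − cos θ)

For θ = 180°, cos θ = -1 (exact) = -1.0000, so:
1 − cos 180° = 1 − (-1) = 2.0000

Δλ = λ_C × 2.0000 = 2.4263 × 2.0000 = 4.8526 pm

λ' = 54.5 + 4.8526 = 59.3526 pm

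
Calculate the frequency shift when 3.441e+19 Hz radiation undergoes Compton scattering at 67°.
4.992e+18 Hz (decrease)

Convert frequency to wavelength (c = 299792458 m/s):
λ₀ = c/f₀ = 299792458/3.441e+19 = 8.7123644e-12 m = 8.7124 pm

Calculate Compton shift:
Δλ = λ_C(1 - cos(67°)) = 1.4783 pm

Final wavelength:
λ' = λ₀ + Δλ = 8.7124 + 1.4783 = 10.1906 pm

Final frequency:
f' = c/λ' = 299792458/1.0190640e-11 = 2.9418414e+19 Hz

Frequency shift (decrease):
Δf = f₀ - f' = 3.441e+19 - 2.9418414e+19 = 4.992e+18 Hz

(Intermediate values are shown rounded; full precision is carried through to the final answer.)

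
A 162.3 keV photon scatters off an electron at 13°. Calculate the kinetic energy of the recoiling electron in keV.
1.3105 keV

By energy conservation: K_e = E_initial - E_final

First find the scattered photon energy:
Initial wavelength: λ = hc/E = 7.6392 pm
Compton shift: Δλ = λ_C(1 - cos(13°)) = 0.0622 pm
Final wavelength: λ' = 7.6392 + 0.0622 = 7.7014 pm
Final photon energy: E' = hc/λ' = 160.9895 keV

Electron kinetic energy:
K_e = E - E' = 162.3000 - 160.9895 = 1.3105 keV

(Intermediate values are shown rounded; full precision is carried through to the final answer.)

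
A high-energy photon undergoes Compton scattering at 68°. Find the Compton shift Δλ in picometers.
1.5174 pm

Using the Compton scattering formula:
Δλ = λ_C(1 - cos θ)

where λ_C = h/(m_e·c) ≈ 2.4263 pm is the Compton wavelength of an electron.

For θ = 68°:
cos(68°) = 0.3746
1 - cos(68°) = 0.6254

Δλ = 2.4263 × 0.6254
Δλ = 1.5174 pm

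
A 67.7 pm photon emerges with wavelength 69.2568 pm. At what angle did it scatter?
69.00°

First find the wavelength shift:
Δλ = λ' - λ = 69.2568 - 67.7 = 1.5568 pm

Using Δλ = λ_C(1 - cos θ), with λ_C = h/(m_e·c) ≈ 2.42631024 pm:
cos θ = 1 - Δλ/λ_C
cos θ = 1 - 1.5568/2.42631024
cos θ = 0.358367

θ = arccos(0.358367)
θ = 69.00°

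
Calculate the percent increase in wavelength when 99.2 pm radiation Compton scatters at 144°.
4.4246%

Calculate the Compton shift:
Δλ = λ_C(1 - cos(144°))
Δλ = 2.4263 × (1 - cos(144°))
Δλ = 2.4263 × 1.8090
Δλ = 4.3892 pm

Percentage change:
(Δλ/λ₀) × 100 = (4.3892/99.2) × 100
= 4.4246%

(Intermediate values are shown rounded; full precision is carried through to the final answer.)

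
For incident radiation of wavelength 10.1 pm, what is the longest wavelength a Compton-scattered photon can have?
14.9526 pm (at θ = 180°)

The Compton shift is Δλ = λ_C(1 − cos θ).

Since cos θ ranges from −1 to 1, the factor (1 − cos θ) ranges from 0 to 2; the maximum shift occurs at θ = 180° (backscattering):
Δλ_max = 2λ_C = 2 × 2.4263 pm = 4.8526 pm

Maximum scattered wavelength:
λ'_max = λ₀ + Δλ_max = 10.1 + 4.8526 = 14.9526 pm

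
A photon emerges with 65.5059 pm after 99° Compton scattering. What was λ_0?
62.7000 pm

From λ' = λ + Δλ, we have λ = λ' - Δλ

First calculate the Compton shift:
Δλ = λ_C(1 - cos θ)
Δλ = 2.4263 × (1 - cos(99°))
Δλ = 2.4263 × 1.1564
Δλ = 2.8059 pm

Initial wavelength:
λ = λ' - Δλ
λ = 65.5059 - 2.8059
λ = 62.7000 pm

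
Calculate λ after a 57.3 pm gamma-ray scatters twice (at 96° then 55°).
61.0146 pm

Apply Compton shift twice:

First scattering at θ₁ = 96°:
Δλ₁ = λ_C(1 - cos(96°))
Δλ₁ = 2.4263 × 1.1045
Δλ₁ = 2.6799 pm

After first scattering:
λ₁ = 57.3 + 2.6799 = 59.9799 pm

Second scattering at θ₂ = 55°:
Δλ₂ = λ_C(1 - cos(55°))
Δλ₂ = 2.4263 × 0.4264
Δλ₂ = 1.0346 pm

Final wavelength:
λ₂ = 59.9799 + 1.0346 = 61.0146 pm

Total shift: Δλ_total = 2.6799 + 1.0346 = 3.7146 pm

(Intermediate values are shown rounded; full precision is carried through to the final answer.)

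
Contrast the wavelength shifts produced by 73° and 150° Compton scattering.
150° produces the larger shift by a factor of 2.637

Calculate both shifts using Δλ = λ_C(1 - cos θ):

For θ₁ = 73°:
Δλ₁ = 2.4263 × (1 - cos(73°))
Δλ₁ = 2.4263 × 0.7076
Δλ₁ = 1.7169 pm

For θ₂ = 150°:
Δλ₂ = 2.4263 × (1 - cos(150°))
Δλ₂ = 2.4263 × 1.8660
Δλ₂ = 4.5276 pm

The 150° angle produces the larger shift.
Ratio: 4.5276/1.7169 = 2.637

(Intermediate values are shown rounded; full precision is carried through to the final answer.)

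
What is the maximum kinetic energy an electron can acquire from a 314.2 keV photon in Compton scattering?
173.2872 keV

Maximum energy transfer occurs at θ = 180° (backscattering).

Initial photon: E₀ = 314.2 keV → λ₀ = 3.9460 pm

Maximum Compton shift (at 180°):
Δλ_max = 2λ_C = 2 × 2.4263 = 4.8526 pm

Final wavelength:
λ' = 3.9460 + 4.8526 = 8.7986 pm

Minimum photon energy (maximum energy to electron):
E'_min = hc/λ' = 140.9128 keV

Maximum electron kinetic energy:
K_max = E₀ - E'_min = 314.2000 - 140.9128 = 173.2872 keV

(Intermediate values are shown rounded; full precision is carried through to the final answer.)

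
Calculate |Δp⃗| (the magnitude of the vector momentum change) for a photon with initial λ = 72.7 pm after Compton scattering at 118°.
1.5261e-23 kg·m/s

Photon momentum magnitude is p = h/λ.

Initial momentum:
p₀ = h/λ = 6.6261e-34/7.2700e-11 = 9.1143e-24 kg·m/s

After scattering:
λ' = λ + Δλ = 72.7 + 3.5654 = 76.2654 pm
p' = h/λ' = 6.6261e-34/7.6265e-11 = 8.6882e-24 kg·m/s

Momentum is a vector; the scattered photon's direction makes angle θ = 118° with the incident direction. The magnitude of the vector change Δp⃗ = p⃗₀ − p⃗' is found from the law of cosines:
|Δp⃗|² = p₀² + p'² − 2p₀p'cos θ
|Δp⃗|² = (9.1143e-24)² + (8.6882e-24)² − 2·9.1143e-24·8.6882e-24·cos(118°)
|Δp⃗| = 1.5261e-23 kg·m/s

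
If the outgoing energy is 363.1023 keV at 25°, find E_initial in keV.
389.0001 keV

Convert final energy to wavelength (hc ≈ 1239.842 keV·pm):
λ' = hc/E' = 1239.842 / 363.1023 = 3.4146 pm

Calculate the Compton shift:
Δλ = λ_C(1 - cos(25°))
Δλ = 2.4263 × (1 - cos(25°))
Δλ = 0.2273 pm

Initial wavelength:
λ = λ' - Δλ = 3.4146 - 0.2273 = 3.1873 pm

Initial energy:
E = hc/λ = 1239.842 / 3.1873 = 389.0001 keV

(Intermediate values are shown rounded; full precision is carried through to the final answer.)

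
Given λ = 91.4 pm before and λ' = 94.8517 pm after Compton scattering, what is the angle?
115.00°

First find the wavelength shift:
Δλ = λ' - λ = 94.8517 - 91.4 = 3.4517 pm

Using Δλ = λ_C(1 - cos θ), with λ_C = h/(m_e·c) ≈ 2.42631024 pm:
cos θ = 1 - Δλ/λ_C
cos θ = 1 - 3.4517/2.42631024
cos θ = -0.422613

θ = arccos(-0.422613)
θ = 115.00°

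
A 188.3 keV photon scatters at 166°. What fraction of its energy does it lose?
0.4206 (or 42.06%)

Calculate initial and final photon energies:

Initial: E₀ = 188.3 keV → λ₀ = 6.5844 pm
Compton shift: Δλ = 4.7805 pm
Final wavelength: λ' = 11.3649 pm
Final energy: E' = 109.0935 keV

Fractional energy loss:
(E₀ - E')/E₀ = (188.3000 - 109.0935)/188.3000
= 79.2065/188.3000
= 0.4206
= 42.06%

(Intermediate values are shown rounded; full precision is carried through to the final answer.)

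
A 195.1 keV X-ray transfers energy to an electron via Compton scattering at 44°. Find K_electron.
18.8828 keV

By energy conservation: K_e = E_initial - E_final

First find the scattered photon energy:
Initial wavelength: λ = hc/E = 6.3549 pm
Compton shift: Δλ = λ_C(1 - cos(44°)) = 0.6810 pm
Final wavelength: λ' = 6.3549 + 0.6810 = 7.0359 pm
Final photon energy: E' = hc/λ' = 176.2172 keV

Electron kinetic energy:
K_e = E - E' = 195.1000 - 176.2172 = 18.8828 keV

(Intermediate values are shown rounded; full precision is carried through to the final answer.)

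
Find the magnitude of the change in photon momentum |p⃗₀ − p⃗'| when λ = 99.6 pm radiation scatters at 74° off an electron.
7.9385e-24 kg·m/s

Photon momentum magnitude is p = h/λ.

Initial momentum:
p₀ = h/λ = 6.6261e-34/9.9600e-11 = 6.6527e-24 kg·m/s

After scattering:
λ' = λ + Δλ = 99.6 + 1.7575 = 101.3575 pm
p' = h/λ' = 6.6261e-34/1.0136e-10 = 6.5373e-24 kg·m/s

Momentum is a vector; the scattered photon's direction makes angle θ = 74° with the incident direction. The magnitude of the vector change Δp⃗ = p⃗₀ − p⃗' is found from the law of cosines:
|Δp⃗|² = p₀² + p'² − 2p₀p'cos θ
|Δp⃗|² = (6.6527e-24)² + (6.5373e-24)² − 2·6.6527e-24·6.5373e-24·cos(74°)
|Δp⃗| = 7.9385e-24 kg·m/s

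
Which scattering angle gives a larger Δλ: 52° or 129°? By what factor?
129° produces the larger shift by a factor of 4.239

Calculate both shifts using Δλ = λ_C(1 - cos θ):

For θ₁ = 52°:
Δλ₁ = 2.4263 × (1 - cos(52°))
Δλ₁ = 2.4263 × 0.3843
Δλ₁ = 0.9325 pm

For θ₂ = 129°:
Δλ₂ = 2.4263 × (1 - cos(129°))
Δλ₂ = 2.4263 × 1.6293
Δλ₂ = 3.9532 pm

The 129° angle produces the larger shift.
Ratio: 3.9532/0.9325 = 4.239

(Intermediate values are shown rounded; full precision is carried through to the final answer.)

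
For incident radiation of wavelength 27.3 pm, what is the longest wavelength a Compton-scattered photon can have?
32.1526 pm (at θ = 180°)

The Compton shift is Δλ = λ_C(1 − cos θ).

Since cos θ ranges from −1 to 1, the factor (1 − cos θ) ranges from 0 to 2; the maximum shift occurs at θ = 180° (backscattering):
Δλ_max = 2λ_C = 2 × 2.4263 pm = 4.8526 pm

Maximum scattered wavelength:
λ'_max = λ₀ + Δλ_max = 27.3 + 4.8526 = 32.1526 pm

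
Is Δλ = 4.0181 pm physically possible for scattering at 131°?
Yes, consistent

Calculate the expected shift for θ = 131°:

Δλ_expected = λ_C(1 - cos(131°))
Δλ_expected = 2.4263 × (1 - cos(131°))
Δλ_expected = 2.4263 × 1.6561
Δλ_expected = 4.0181 pm

Given shift: 4.0181 pm
Expected shift: 4.0181 pm
Difference: 0.0000 pm

The values match. This is consistent with Compton scattering at the stated angle.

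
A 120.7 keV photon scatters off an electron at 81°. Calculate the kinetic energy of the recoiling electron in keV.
20.0541 keV

By energy conservation: K_e = E_initial - E_final

First find the scattered photon energy:
Initial wavelength: λ = hc/E = 10.2721 pm
Compton shift: Δλ = λ_C(1 - cos(81°)) = 2.0468 pm
Final wavelength: λ' = 10.2721 + 2.0468 = 12.3188 pm
Final photon energy: E' = hc/λ' = 100.6459 keV

Electron kinetic energy:
K_e = E - E' = 120.7000 - 100.6459 = 20.0541 keV

(Intermediate values are shown rounded; full precision is carried through to the final answer.)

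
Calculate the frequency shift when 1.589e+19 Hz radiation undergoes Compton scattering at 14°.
6.047e+16 Hz (decrease)

Convert frequency to wavelength (c = 299792458 m/s):
λ₀ = c/f₀ = 299792458/1.589e+19 = 1.8866737e-11 m = 18.8667 pm

Calculate Compton shift:
Δλ = λ_C(1 - cos(14°)) = 0.0721 pm

Final wavelength:
λ' = λ₀ + Δλ = 18.8667 + 0.0721 = 18.9388 pm

Final frequency:
f' = c/λ' = 299792458/1.8938809e-11 = 1.5829530e+19 Hz

Frequency shift (decrease):
Δf = f₀ - f' = 1.589e+19 - 1.5829530e+19 = 6.047e+16 Hz

(Intermediate values are shown rounded; full precision is carried through to the final answer.)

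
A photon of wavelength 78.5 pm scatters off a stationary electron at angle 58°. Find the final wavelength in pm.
79.6406 pm

Using the Compton scattering formula:
λ' = λ + Δλ = λ + λ_C(1 - cos θ)

Given:
- Initial wavelength λ = 78.5 pm
- Scattering angle θ = 58°
- Compton wavelength λ_C ≈ 2.4263 pm

Calculate the shift:
Δλ = 2.4263 × (1 - cos(58°))
Δλ = 2.4263 × 0.4701
Δλ = 1.1406 pm

Final wavelength:
λ' = 78.5 + 1.1406 = 79.6406 pm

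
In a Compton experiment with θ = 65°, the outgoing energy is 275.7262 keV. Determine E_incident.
400.5001 keV

Convert final energy to wavelength (hc ≈ 1239.842 keV·pm):
λ' = hc/E' = 1239.842 / 275.7262 = 4.4966 pm

Calculate the Compton shift:
Δλ = λ_C(1 - cos(65°))
Δλ = 2.4263 × (1 - cos(65°))
Δλ = 1.4009 pm

Initial wavelength:
λ = λ' - Δλ = 4.4966 - 1.4009 = 3.0957 pm

Initial energy:
E = hc/λ = 1239.842 / 3.0957 = 400.5001 keV

(Intermediate values are shown rounded; full precision is carried through to the final answer.)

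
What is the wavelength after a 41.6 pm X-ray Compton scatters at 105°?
44.6543 pm

Using the Compton scattering formula:
λ' = λ + Δλ = λ + λ_C(1 - cos θ)

Given:
- Initial wavelength λ = 41.6 pm
- Scattering angle θ = 105°
- Compton wavelength λ_C ≈ 2.4263 pm

Calculate the shift:
Δλ = 2.4263 × (1 - cos(105°))
Δλ = 2.4263 × 1.2588
Δλ = 3.0543 pm

Final wavelength:
λ' = 41.6 + 3.0543 = 44.6543 pm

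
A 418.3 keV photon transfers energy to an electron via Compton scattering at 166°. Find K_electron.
258.2078 keV

By energy conservation: K_e = E_initial - E_final

First find the scattered photon energy:
Initial wavelength: λ = hc/E = 2.9640 pm
Compton shift: Δλ = λ_C(1 - cos(166°)) = 4.7805 pm
Final wavelength: λ' = 2.9640 + 4.7805 = 7.7446 pm
Final photon energy: E' = hc/λ' = 160.0922 keV

Electron kinetic energy:
K_e = E - E' = 418.3000 - 160.0922 = 258.2078 keV

(Intermediate values are shown rounded; full precision is carried through to the final answer.)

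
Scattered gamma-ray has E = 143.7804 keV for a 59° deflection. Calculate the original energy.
166.5001 keV

Convert final energy to wavelength (hc ≈ 1239.842 keV·pm):
λ' = hc/E' = 1239.842 / 143.7804 = 8.6232 pm

Calculate the Compton shift:
Δλ = λ_C(1 - cos(59°))
Δλ = 2.4263 × (1 - cos(59°))
Δλ = 1.1767 pm

Initial wavelength:
λ = λ' - Δλ = 8.6232 - 1.1767 = 7.4465 pm

Initial energy:
E = hc/λ = 1239.842 / 7.4465 = 166.5001 keV

(Intermediate values are shown rounded; full precision is carried through to the final answer.)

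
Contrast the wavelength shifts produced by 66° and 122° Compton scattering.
122° produces the larger shift by a factor of 2.579

Calculate both shifts using Δλ = λ_C(1 - cos θ):

For θ₁ = 66°:
Δλ₁ = 2.4263 × (1 - cos(66°))
Δλ₁ = 2.4263 × 0.5933
Δλ₁ = 1.4394 pm

For θ₂ = 122°:
Δλ₂ = 2.4263 × (1 - cos(122°))
Δλ₂ = 2.4263 × 1.5299
Δλ₂ = 3.7121 pm

The 122° angle produces the larger shift.
Ratio: 3.7121/1.4394 = 2.579

(Intermediate values are shown rounded; full precision is carried through to the final answer.)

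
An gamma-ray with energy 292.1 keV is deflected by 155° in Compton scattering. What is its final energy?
139.7812 keV

First convert energy to wavelength:
λ = hc/E, with hc ≈ 1239.842 keV·pm (i.e. 1239.842 eV·nm)

For E = 292.1 keV = 292100 eV:
λ = 1239.842 keV·pm / 292.1 keV
λ = 4.2446 pm

Calculate the Compton shift:
Δλ = λ_C(1 - cos(155°)) = 2.4263 × 1.9063
Δλ = 4.6253 pm

Final wavelength:
λ' = 4.2446 + 4.6253 = 8.8699 pm

Final energy:
E' = hc/λ' = 1239.842 / 8.8699 = 139.7812 keV

(Intermediate values are shown rounded; full precision is carried through to the final answer.)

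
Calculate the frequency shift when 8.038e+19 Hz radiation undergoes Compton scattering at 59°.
1.928e+19 Hz (decrease)

Convert frequency to wavelength (c = 299792458 m/s):
λ₀ = c/f₀ = 299792458/8.038e+19 = 3.7296897e-12 m = 3.7297 pm

Calculate Compton shift:
Δλ = λ_C(1 - cos(59°)) = 1.1767 pm

Final wavelength:
λ' = λ₀ + Δλ = 3.7297 + 1.1767 = 4.9064 pm

Final frequency:
f' = c/λ' = 299792458/4.9063578e-12 = 6.1102853e+19 Hz

Frequency shift (decrease):
Δf = f₀ - f' = 8.038e+19 - 6.1102853e+19 = 1.928e+19 Hz

(Intermediate values are shown rounded; full precision is carried through to the final answer.)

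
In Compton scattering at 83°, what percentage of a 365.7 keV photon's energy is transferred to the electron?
0.3859 (or 38.59%)

Calculate initial and final photon energies:

Initial: E₀ = 365.7 keV → λ₀ = 3.3903 pm
Compton shift: Δλ = 2.1306 pm
Final wavelength: λ' = 5.5209 pm
Final energy: E' = 224.5707 keV

Fractional energy loss:
(E₀ - E')/E₀ = (365.7000 - 224.5707)/365.7000
= 141.1293/365.7000
= 0.3859
= 38.59%

(Intermediate values are shown rounded; full precision is carried through to the final answer.)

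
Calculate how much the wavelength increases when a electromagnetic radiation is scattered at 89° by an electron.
2.3840 pm

Using the Compton scattering formula:
Δλ = λ_C(1 - cos θ)

where λ_C = h/(m_e·c) ≈ 2.4263 pm is the Compton wavelength of an electron.

For θ = 89°:
cos(89°) = 0.0175
1 - cos(89°) = 0.9825

Δλ = 2.4263 × 0.9825
Δλ = 2.3840 pm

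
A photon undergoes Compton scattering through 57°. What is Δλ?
1.1048 pm

Using the Compton scattering formula:
Δλ = λ_C(1 - cos θ)

where λ_C = h/(m_e·c) ≈ 2.4263 pm is the Compton wavelength of an electron.

For θ = 57°:
cos(57°) = 0.5446
1 - cos(57°) = 0.4554

Δλ = 2.4263 × 0.4554
Δλ = 1.1048 pm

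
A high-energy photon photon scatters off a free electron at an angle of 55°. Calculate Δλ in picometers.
1.0346 pm

Using the Compton scattering formula:
Δλ = λ_C(1 - cos θ)

where λ_C = h/(m_e·c) ≈ 2.4263 pm is the Compton wavelength of an electron.

For θ = 55°:
cos(55°) = 0.5736
1 - cos(55°) = 0.4264

Δλ = 2.4263 × 0.4264
Δλ = 1.0346 pm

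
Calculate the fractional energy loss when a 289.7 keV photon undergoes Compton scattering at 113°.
0.4409 (or 44.09%)

Calculate initial and final photon energies:

Initial: E₀ = 289.7 keV → λ₀ = 4.2797 pm
Compton shift: Δλ = 3.3743 pm
Final wavelength: λ' = 7.6541 pm
Final energy: E' = 161.9843 keV

Fractional energy loss:
(E₀ - E')/E₀ = (289.7000 - 161.9843)/289.7000
= 127.7157/289.7000
= 0.4409
= 44.09%

(Intermediate values are shown rounded; full precision is carried through to the final answer.)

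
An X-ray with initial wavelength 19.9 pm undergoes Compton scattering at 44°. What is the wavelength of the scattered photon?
20.5810 pm

Using the Compton scattering formula:
λ' = λ + Δλ = λ + λ_C(1 - cos θ)

Given:
- Initial wavelength λ = 19.9 pm
- Scattering angle θ = 44°
- Compton wavelength λ_C ≈ 2.4263 pm

Calculate the shift:
Δλ = 2.4263 × (1 - cos(44°))
Δλ = 2.4263 × 0.2807
Δλ = 0.6810 pm

Final wavelength:
λ' = 19.9 + 0.6810 = 20.5810 pm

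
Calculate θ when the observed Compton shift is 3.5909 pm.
118.68°

From the Compton formula Δλ = λ_C(1 - cos θ), we can solve for θ:

cos θ = 1 - Δλ/λ_C

Given:
- Δλ = 3.5909 pm
- λ_C = h/(m_e·c) ≈ 2.42631024 pm

cos θ = 1 - 3.5909/2.42631024
cos θ = 1 - 1.479984
cos θ = -0.479984

θ = arccos(-0.479984)
θ = 118.68°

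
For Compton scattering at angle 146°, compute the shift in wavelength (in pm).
4.4378 pm

Using the Compton scattering formula:
Δλ = λ_C(1 - cos θ)

where λ_C = h/(m_e·c) ≈ 2.4263 pm is the Compton wavelength of an electron.

For θ = 146°:
cos(146°) = -0.8290
1 - cos(146°) = 1.8290

Δλ = 2.4263 × 1.8290
Δλ = 4.4378 pm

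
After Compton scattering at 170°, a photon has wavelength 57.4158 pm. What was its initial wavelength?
52.6000 pm

From λ' = λ + Δλ, we have λ = λ' - Δλ

First calculate the Compton shift:
Δλ = λ_C(1 - cos θ)
Δλ = 2.4263 × (1 - cos(170°))
Δλ = 2.4263 × 1.9848
Δλ = 4.8158 pm

Initial wavelength:
λ = λ' - Δλ
λ = 57.4158 - 4.8158
λ = 52.6000 pm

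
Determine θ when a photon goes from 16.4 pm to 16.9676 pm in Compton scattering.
40.00°

First find the wavelength shift:
Δλ = λ' - λ = 16.9676 - 16.4 = 0.5676 pm

Using Δλ = λ_C(1 - cos θ), with λ_C = h/(m_e·c) ≈ 2.42631024 pm:
cos θ = 1 - Δλ/λ_C
cos θ = 1 - 0.5676/2.42631024
cos θ = 0.766065

θ = arccos(0.766065)
θ = 40.00°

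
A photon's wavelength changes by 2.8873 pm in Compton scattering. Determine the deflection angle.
100.95°

From the Compton formula Δλ = λ_C(1 - cos θ), we can solve for θ:

cos θ = 1 - Δλ/λ_C

Given:
- Δλ = 2.8873 pm
- λ_C = h/(m_e·c) ≈ 2.42631024 pm

cos θ = 1 - 2.8873/2.42631024
cos θ = 1 - 1.189996
cos θ = -0.189996

θ = arccos(-0.189996)
θ = 100.95°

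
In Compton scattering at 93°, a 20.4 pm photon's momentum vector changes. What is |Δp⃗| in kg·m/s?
4.4570e-23 kg·m/s

Photon momentum magnitude is p = h/λ.

Initial momentum:
p₀ = h/λ = 6.6261e-34/2.0400e-11 = 3.2481e-23 kg·m/s

After scattering:
λ' = λ + Δλ = 20.4 + 2.5533 = 22.9533 pm
p' = h/λ' = 6.6261e-34/2.2953e-11 = 2.8868e-23 kg·m/s

Momentum is a vector; the scattered photon's direction makes angle θ = 93° with the incident direction. The magnitude of the vector change Δp⃗ = p⃗₀ − p⃗' is found from the law of cosines:
|Δp⃗|² = p₀² + p'² − 2p₀p'cos θ
|Δp⃗|² = (3.2481e-23)² + (2.8868e-23)² − 2·3.2481e-23·2.8868e-23·cos(93°)
|Δp⃗| = 4.4570e-23 kg·m/s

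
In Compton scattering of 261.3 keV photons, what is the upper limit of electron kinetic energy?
132.1164 keV

Maximum energy transfer occurs at θ = 180° (backscattering).

Initial photon: E₀ = 261.3 keV → λ₀ = 4.7449 pm

Maximum Compton shift (at 180°):
Δλ_max = 2λ_C = 2 × 2.4263 = 4.8526 pm

Final wavelength:
λ' = 4.7449 + 4.8526 = 9.5975 pm

Minimum photon energy (maximum energy to electron):
E'_min = hc/λ' = 129.1836 keV

Maximum electron kinetic energy:
K_max = E₀ - E'_min = 261.3000 - 129.1836 = 132.1164 keV

(Intermediate values are shown rounded; full precision is carried through to the final answer.)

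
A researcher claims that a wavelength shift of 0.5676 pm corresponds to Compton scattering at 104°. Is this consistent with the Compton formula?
No, inconsistent

Calculate the expected shift for θ = 104°:

Δλ_expected = λ_C(1 - cos(104°))
Δλ_expected = 2.4263 × (1 - cos(104°))
Δλ_expected = 2.4263 × 1.2419
Δλ_expected = 3.0133 pm

Given shift: 0.5676 pm
Expected shift: 3.0133 pm
Difference: 2.4456 pm

The values do not match. The given shift corresponds to θ ≈ 40.0°, not 104°.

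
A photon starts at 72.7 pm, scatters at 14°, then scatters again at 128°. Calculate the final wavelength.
76.6922 pm

Apply Compton shift twice:

First scattering at θ₁ = 14°:
Δλ₁ = λ_C(1 - cos(14°))
Δλ₁ = 2.4263 × 0.0297
Δλ₁ = 0.0721 pm

After first scattering:
λ₁ = 72.7 + 0.0721 = 72.7721 pm

Second scattering at θ₂ = 128°:
Δλ₂ = λ_C(1 - cos(128°))
Δλ₂ = 2.4263 × 1.6157
Δλ₂ = 3.9201 pm

Final wavelength:
λ₂ = 72.7721 + 3.9201 = 76.6922 pm

Total shift: Δλ_total = 0.0721 + 3.9201 = 3.9922 pm

(Intermediate values are shown rounded; full precision is carried through to the final answer.)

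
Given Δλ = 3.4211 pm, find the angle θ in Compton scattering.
114.20°

From the Compton formula Δλ = λ_C(1 - cos θ), we can solve for θ:

cos θ = 1 - Δλ/λ_C

Given:
- Δλ = 3.4211 pm
- λ_C = h/(m_e·c) ≈ 2.42631024 pm

cos θ = 1 - 3.4211/2.42631024
cos θ = 1 - 1.410001
cos θ = -0.410001

θ = arccos(-0.410001)
θ = 114.20°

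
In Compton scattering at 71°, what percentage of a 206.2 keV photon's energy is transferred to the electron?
0.2139 (or 21.39%)

Calculate initial and final photon energies:

Initial: E₀ = 206.2 keV → λ₀ = 6.0128 pm
Compton shift: Δλ = 1.6364 pm
Final wavelength: λ' = 7.6492 pm
Final energy: E' = 162.0879 keV

Fractional energy loss:
(E₀ - E')/E₀ = (206.2000 - 162.0879)/206.2000
= 44.1121/206.2000
= 0.2139
= 21.39%

(Intermediate values are shown rounded; full precision is carried through to the final answer.)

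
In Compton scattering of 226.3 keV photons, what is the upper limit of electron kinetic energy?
106.2925 keV

Maximum energy transfer occurs at θ = 180° (backscattering).

Initial photon: E₀ = 226.3 keV → λ₀ = 5.4788 pm

Maximum Compton shift (at 180°):
Δλ_max = 2λ_C = 2 × 2.4263 = 4.8526 pm

Final wavelength:
λ' = 5.4788 + 4.8526 = 10.3314 pm

Minimum photon energy (maximum energy to electron):
E'_min = hc/λ' = 120.0075 keV

Maximum electron kinetic energy:
K_max = E₀ - E'_min = 226.3000 - 120.0075 = 106.2925 keV

(Intermediate values are shown rounded; full precision is carried through to the final answer.)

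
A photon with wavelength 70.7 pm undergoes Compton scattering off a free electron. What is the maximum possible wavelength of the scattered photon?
75.5526 pm (at θ = 180°)

The Compton shift is Δλ = λ_C(1 − cos θ).

Since cos θ ranges from −1 to 1, the factor (1 − cos θ) ranges from 0 to 2; the maximum shift occurs at θ = 180° (backscattering):
Δλ_max = 2λ_C = 2 × 2.4263 pm = 4.8526 pm

Maximum scattered wavelength:
λ'_max = λ₀ + Δλ_max = 70.7 + 4.8526 = 75.5526 pm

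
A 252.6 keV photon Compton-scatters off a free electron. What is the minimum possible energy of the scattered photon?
127.0207 keV (at θ = 180°)

The scattered photon has minimum energy when its wavelength is maximum, i.e., when the Compton shift Δλ = λ_C(1 − cos θ) is maximum. This occurs at θ = 180° (backscattering), giving Δλ_max = 2λ_C = 4.8526 pm.

Initial wavelength: λ₀ = hc/E₀ = 4.9083 pm
Maximum final wavelength: λ'_max = λ₀ + 2λ_C = 4.9083 + 4.8526 = 9.7609 pm
Minimum final energy: E'_min = hc/λ'_max = 127.0207 keV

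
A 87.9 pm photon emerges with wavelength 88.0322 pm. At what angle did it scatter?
19.00°

First find the wavelength shift:
Δλ = λ' - λ = 88.0322 - 87.9 = 0.1322 pm

Using Δλ = λ_C(1 - cos θ), with λ_C = h/(m_e·c) ≈ 2.42631024 pm:
cos θ = 1 - Δλ/λ_C
cos θ = 1 - 0.1322/2.42631024
cos θ = 0.945514

θ = arccos(0.945514)
θ = 19.00°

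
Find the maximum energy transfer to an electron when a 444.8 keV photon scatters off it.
282.5178 keV

Maximum energy transfer occurs at θ = 180° (backscattering).

Initial photon: E₀ = 444.8 keV → λ₀ = 2.7874 pm

Maximum Compton shift (at 180°):
Δλ_max = 2λ_C = 2 × 2.4263 = 4.8526 pm

Final wavelength:
λ' = 2.7874 + 4.8526 = 7.6400 pm

Minimum photon energy (maximum energy to electron):
E'_min = hc/λ' = 162.2822 keV

Maximum electron kinetic energy:
K_max = E₀ - E'_min = 444.8000 - 162.2822 = 282.5178 keV

(Intermediate values are shown rounded; full precision is carried through to the final answer.)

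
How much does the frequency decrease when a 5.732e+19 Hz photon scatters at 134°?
2.523e+19 Hz (decrease)

Convert frequency to wavelength (c = 299792458 m/s):
λ₀ = c/f₀ = 299792458/5.732e+19 = 5.2301545e-12 m = 5.2302 pm

Calculate Compton shift:
Δλ = λ_C(1 - cos(134°)) = 4.1118 pm

Final wavelength:
λ' = λ₀ + Δλ = 5.2302 + 4.1118 = 9.3419 pm

Final frequency:
f' = c/λ' = 299792458/9.3419215e-12 = 3.2091092e+19 Hz

Frequency shift (decrease):
Δf = f₀ - f' = 5.732e+19 - 3.2091092e+19 = 2.523e+19 Hz

(Intermediate values are shown rounded; full precision is carried through to the final answer.)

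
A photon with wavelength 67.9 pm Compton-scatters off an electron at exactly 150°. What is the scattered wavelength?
72.4276 pm

Using the Compton formula: λ' = λ + λ_C(1 − cos θ)

For θ = 150°, cos θ = -√3/2 (exact) ≈ -0.8660, so:
1 − cos 150° = 1 − (-√3/2) ≈ 1.8660

Δλ = λ_C × 1.8660 = 2.4263 × 1.8660 = 4.5276 pm

λ' = 67.9 + 4.5276 = 72.4276 pm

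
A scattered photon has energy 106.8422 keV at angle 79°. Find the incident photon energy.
128.6000 keV

Convert final energy to wavelength (hc ≈ 1239.842 keV·pm):
λ' = hc/E' = 1239.842 / 106.8422 = 11.6044 pm

Calculate the Compton shift:
Δλ = λ_C(1 - cos(79°))
Δλ = 2.4263 × (1 - cos(79°))
Δλ = 1.9633 pm

Initial wavelength:
λ = λ' - Δλ = 11.6044 - 1.9633 = 9.6411 pm

Initial energy:
E = hc/λ = 1239.842 / 9.6411 = 128.6000 keV

(Intermediate values are shown rounded; full precision is carried through to the final answer.)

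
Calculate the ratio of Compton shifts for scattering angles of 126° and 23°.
126° produces the larger shift by a factor of 19.973

Calculate both shifts using Δλ = λ_C(1 - cos θ):

For θ₁ = 23°:
Δλ₁ = 2.4263 × (1 - cos(23°))
Δλ₁ = 2.4263 × 0.0795
Δλ₁ = 0.1929 pm

For θ₂ = 126°:
Δλ₂ = 2.4263 × (1 - cos(126°))
Δλ₂ = 2.4263 × 1.5878
Δλ₂ = 3.8525 pm

The 126° angle produces the larger shift.
Ratio: 3.8525/0.1929 = 19.973

(Intermediate values are shown rounded; full precision is carried through to the final answer.)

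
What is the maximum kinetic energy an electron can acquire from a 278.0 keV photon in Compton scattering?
144.8624 keV

Maximum energy transfer occurs at θ = 180° (backscattering).

Initial photon: E₀ = 278.0 keV → λ₀ = 4.4599 pm

Maximum Compton shift (at 180°):
Δλ_max = 2λ_C = 2 × 2.4263 = 4.8526 pm

Final wavelength:
λ' = 4.4599 + 4.8526 = 9.3125 pm

Minimum photon energy (maximum energy to electron):
E'_min = hc/λ' = 133.1376 keV

Maximum electron kinetic energy:
K_max = E₀ - E'_min = 278.0000 - 133.1376 = 144.8624 keV

(Intermediate values are shown rounded; full precision is carried through to the final answer.)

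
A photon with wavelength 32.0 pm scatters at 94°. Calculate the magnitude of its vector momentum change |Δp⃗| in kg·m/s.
2.9171e-23 kg·m/s

Photon momentum magnitude is p = h/λ.

Initial momentum:
p₀ = h/λ = 6.6261e-34/3.2000e-11 = 2.0706e-23 kg·m/s

After scattering:
λ' = λ + Δλ = 32.0 + 2.5956 = 34.5956 pm
p' = h/λ' = 6.6261e-34/3.4596e-11 = 1.9153e-23 kg·m/s

Momentum is a vector; the scattered photon's direction makes angle θ = 94° with the incident direction. The magnitude of the vector change Δp⃗ = p⃗₀ − p⃗' is found from the law of cosines:
|Δp⃗|² = p₀² + p'² − 2p₀p'cos θ
|Δp⃗|² = (2.0706e-23)² + (1.9153e-23)² − 2·2.0706e-23·1.9153e-23·cos(94°)
|Δp⃗| = 2.9171e-23 kg·m/s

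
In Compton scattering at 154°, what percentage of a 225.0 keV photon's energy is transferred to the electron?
0.4554 (or 45.54%)

Calculate initial and final photon energies:

Initial: E₀ = 225.0 keV → λ₀ = 5.5104 pm
Compton shift: Δλ = 4.6071 pm
Final wavelength: λ' = 10.1175 pm
Final energy: E' = 122.5446 keV

Fractional energy loss:
(E₀ - E')/E₀ = (225.0000 - 122.5446)/225.0000
= 102.4554/225.0000
= 0.4554
= 45.54%

(Intermediate values are shown rounded; full precision is carried through to the final answer.)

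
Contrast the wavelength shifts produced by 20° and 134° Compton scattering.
134° produces the larger shift by a factor of 28.100

Calculate both shifts using Δλ = λ_C(1 - cos θ):

For θ₁ = 20°:
Δλ₁ = 2.4263 × (1 - cos(20°))
Δλ₁ = 2.4263 × 0.0603
Δλ₁ = 0.1463 pm

For θ₂ = 134°:
Δλ₂ = 2.4263 × (1 - cos(134°))
Δλ₂ = 2.4263 × 1.6947
Δλ₂ = 4.1118 pm

The 134° angle produces the larger shift.
Ratio: 4.1118/0.1463 = 28.100

(Intermediate values are shown rounded; full precision is carried through to the final answer.)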